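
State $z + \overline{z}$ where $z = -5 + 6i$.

z + conjugate(z) = (a + bi) + (a - bi) = 2a
= 2 * (-5) = -10


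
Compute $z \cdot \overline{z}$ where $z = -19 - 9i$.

z * conjugate(z) = |z|^2 = a^2 + b^2
= (-19)^2 + (-9)^2 = 442


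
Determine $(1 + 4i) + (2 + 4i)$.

(1 + 2) + (4 + 4)i = 3 + 8i


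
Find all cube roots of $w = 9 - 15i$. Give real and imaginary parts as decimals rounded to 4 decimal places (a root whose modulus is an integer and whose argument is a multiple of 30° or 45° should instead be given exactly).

|w| = sqrt(306) ≈ 17.492856, arg(w) ≈ 300.963757°
Root modulus = sqrt(306)^(1/3) ≈ 2.595894
Root arguments: θ_k = (arg(w) + 360°k)/3 for k = 0, 1, ..., 2
Compute each root as (root modulus)(cos θ_k + i sin θ_k) using full-precision intermediates, then round to 4 decimal places.
Roots: -0.4651 + 2.5539i, -1.9792 - 1.6797i, 2.4443 - 0.8742i


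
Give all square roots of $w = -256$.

|w| = 256, arg(w) = 180°
Root modulus = 256^(1/2) = 16
Root arguments: θ_k = (180° + 360°k)/2 for k = 0, 1, ..., 1
Roots: 16i, -16i


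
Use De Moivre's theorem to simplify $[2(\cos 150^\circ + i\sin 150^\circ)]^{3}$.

By De Moivre: z^n = r^n(cos(nθ) + i sin(nθ))
= 2^3(cos(3*150°) + i sin(3*150°))
= 8(cos 90° + i sin 90°)
= 8i


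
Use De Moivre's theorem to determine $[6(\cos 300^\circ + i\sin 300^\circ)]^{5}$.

By De Moivre: z^n = r^n(cos(nθ) + i sin(nθ))
= 6^5(cos(5*300°) + i sin(5*300°))
= 7776(cos 60° + i sin 60°)
= 3888 + 3888*sqrt(3)i


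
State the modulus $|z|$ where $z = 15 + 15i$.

|z| = sqrt(a^2 + b^2) = sqrt(15^2 + 15^2) = sqrt(450) = sqrt(450)


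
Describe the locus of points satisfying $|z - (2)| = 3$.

|z - z0| = r describes a circle centered at z0 with radius r
Here z0 = 2 and r = 3
Locus: Circle centered at (2, 0) with radius 3


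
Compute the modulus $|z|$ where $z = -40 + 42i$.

|z| = sqrt(a^2 + b^2) = sqrt((-40)^2 + 42^2) = sqrt(3364) = 58


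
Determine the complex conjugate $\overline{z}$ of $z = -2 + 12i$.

If z = a + bi, then conjugate(z) = a - bi
conjugate(-2 + 12i) = -2 - 12i


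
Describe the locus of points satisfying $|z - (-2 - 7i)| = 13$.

|z - z0| = r describes a circle centered at z0 with radius r
Here z0 = -2 - 7i and r = 13
Locus: Circle centered at (-2, -7) with radius 13


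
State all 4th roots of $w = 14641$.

|w| = 14641, arg(w) = 0°
Root modulus = 14641^(1/4) = 11
Root arguments: θ_k = (0° + 360°k)/4 for k = 0, 1, ..., 3
Roots: 11, 11i, -11, -11i


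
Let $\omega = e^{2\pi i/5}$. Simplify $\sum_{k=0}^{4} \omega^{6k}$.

Let ζ = ω^6 = e^(2πi·6/5). Since 5 ∤ 6, ζ ≠ 1.
Sum = Σ_{k=0}^{4} ζ^k = (ζ^5 - 1)/(ζ - 1) = (ω^{6·5} - 1)/(ζ - 1) = (1 - 1)/(ζ - 1) = 0


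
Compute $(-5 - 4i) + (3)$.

(-5 + 3) + (-4 + 0)i = -2 - 4i


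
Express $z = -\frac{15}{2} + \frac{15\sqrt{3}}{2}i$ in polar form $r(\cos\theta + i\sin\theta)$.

r = |z| = sqrt(a^2 + b^2) = sqrt((-15/2)^2 + (15*sqrt(3)/2)^2) = sqrt(225/4 + 675/4) = sqrt(225) = 15
θ = arctan(b/a) = arctan(12.9904/-7.5) (quadrant-adjusted) = 120°
z = 15(cos 120° + i sin 120°)


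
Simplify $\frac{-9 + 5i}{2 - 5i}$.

Multiply numerator and denominator by conjugate (2 + 5i):
= (-9 + 5i)(2 + 5i) / (2^2 + (-5)^2)
= (-43 - 35i) / 29
= -43/29 - (35/29)i


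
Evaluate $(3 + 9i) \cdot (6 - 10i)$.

(a1*a2 - b1*b2) + (a1*b2 + b1*a2)i
= (18 - (-90)) + (-30 + 54)i
= 108 + 24i


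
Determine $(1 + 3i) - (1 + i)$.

(1 - 1) + (3 - 1)i = 2i


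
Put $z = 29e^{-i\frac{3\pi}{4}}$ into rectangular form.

a = r cos θ = 29 * -sqrt(2)/2 = -29*sqrt(2)/2
b = r sin θ = 29 * -sqrt(2)/2 = -29*sqrt(2)/2
z = -29*sqrt(2)/2 - (29*sqrt(2)/2)i


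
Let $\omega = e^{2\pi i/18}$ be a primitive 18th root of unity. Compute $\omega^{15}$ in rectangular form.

ω^15 = e^(2πi·15/18) = e^(i·5π/3)
= cos(5π/3) + i sin(5π/3)
= 1/2 - (sqrt(3)/2)i


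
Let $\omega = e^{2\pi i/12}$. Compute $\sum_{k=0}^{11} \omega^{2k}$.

Let ζ = ω^2 = e^(2πi·2/12). Since 12 ∤ 2, ζ ≠ 1.
Sum = Σ_{k=0}^{11} ζ^k = (ζ^12 - 1)/(ζ - 1) = (ω^{2·12} - 1)/(ζ - 1) = (1 - 1)/(ζ - 1) = 0


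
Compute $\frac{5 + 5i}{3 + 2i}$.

Multiply numerator and denominator by conjugate (3 - 2i):
= (5 + 5i)(3 - 2i) / (3^2 + 2^2)
= (25 + 5i) / 13
= 25/13 + (5/13)i


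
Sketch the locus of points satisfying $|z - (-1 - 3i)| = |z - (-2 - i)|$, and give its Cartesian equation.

|z - z1| = |z - z2| means z is equidistant from z1 and z2,
i.e. the perpendicular bisector of the segment from (-1, -3) to (-2, -1) (midpoint (-3/2, -2)).
With z = x + yi, square both sides:
(x - (-1))^2 + (y - (-3))^2 = (x - (-2))^2 + (y - (-1))^2
The x^2 and y^2 terms cancel: -2x + 4y = 5 - 10 = -5
Simplify: 2x - 4y = 5
Locus: Perpendicular bisector of the segment from (-1, -3) to (-2, -1): the line 2x - 4y = 5


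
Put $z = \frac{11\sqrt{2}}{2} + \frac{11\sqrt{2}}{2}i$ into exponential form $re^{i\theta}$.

r = |z| = sqrt((11*sqrt(2)/2)^2 + (11*sqrt(2)/2)^2) = sqrt(121/2 + 121/2) = sqrt(121) = 11
θ = arctan(b/a) = arctan(7.7782/7.7782) (quadrant-adjusted) = 45° = π/4
z = 11e^(i*π/4)


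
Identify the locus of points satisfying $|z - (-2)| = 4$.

|z - z0| = r describes a circle centered at z0 with radius r
Here z0 = -2 and r = 4
Locus: Circle centered at (-2, 0) with radius 4


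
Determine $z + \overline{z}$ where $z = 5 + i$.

z + conjugate(z) = (a + bi) + (a - bi) = 2a
= 2 * 5 = 10


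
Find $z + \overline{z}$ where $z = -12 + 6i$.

z + conjugate(z) = (a + bi) + (a - bi) = 2a
= 2 * (-12) = -24


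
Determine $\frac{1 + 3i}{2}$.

Divisor is real, so divide each part by 2:
= 1/2 + (3/2)i


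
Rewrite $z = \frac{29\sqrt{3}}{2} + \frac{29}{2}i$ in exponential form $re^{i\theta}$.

r = |z| = sqrt((29*sqrt(3)/2)^2 + (29/2)^2) = sqrt(2523/4 + 841/4) = sqrt(841) = 29
θ = arctan(b/a) = arctan(14.5/25.1147) (quadrant-adjusted) = 30° = π/6
z = 29e^(i*π/6)


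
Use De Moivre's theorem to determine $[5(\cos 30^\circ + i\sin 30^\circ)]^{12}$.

By De Moivre: z^n = r^n(cos(nθ) + i sin(nθ))
= 5^12(cos(12*30°) + i sin(12*30°))
= 244140625(cos 0° + i sin 0°)
= 244140625


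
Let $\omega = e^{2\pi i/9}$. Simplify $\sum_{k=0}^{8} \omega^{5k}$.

Let ζ = ω^5 = e^(2πi·5/9). Since 9 ∤ 5, ζ ≠ 1.
Sum = Σ_{k=0}^{8} ζ^k = (ζ^9 - 1)/(ζ - 1) = (ω^{5·9} - 1)/(ζ - 1) = (1 - 1)/(ζ - 1) = 0


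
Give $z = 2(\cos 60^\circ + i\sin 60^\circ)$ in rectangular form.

a = r cos θ = 2 * 1/2 = 1
b = r sin θ = 2 * sqrt(3)/2 = sqrt(3)
z = 1 + sqrt(3)i


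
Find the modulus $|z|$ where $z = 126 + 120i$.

|z| = sqrt(a^2 + b^2) = sqrt(126^2 + 120^2) = sqrt(30276) = 174


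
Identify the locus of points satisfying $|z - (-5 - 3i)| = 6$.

|z - z0| = r describes a circle centered at z0 with radius r
Here z0 = -5 - 3i and r = 6
Locus: Circle centered at (-5, -3) with radius 6


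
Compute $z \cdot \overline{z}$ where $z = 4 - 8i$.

z * conjugate(z) = |z|^2 = a^2 + b^2
= 4^2 + (-8)^2 = 80


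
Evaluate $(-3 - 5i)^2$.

(a + bi)^2 = a^2 - b^2 + 2abi
= (-3)^2 - (-5)^2 + 2*(-3)*(-5)i
= -16 + 30i


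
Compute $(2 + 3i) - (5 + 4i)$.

(2 - 5) + (3 - 4)i = -3 - i


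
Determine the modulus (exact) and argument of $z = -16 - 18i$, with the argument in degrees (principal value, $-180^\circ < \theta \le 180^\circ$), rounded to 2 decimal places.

|z| = sqrt((-16)^2 + (-18)^2) = sqrt(580)
arg(z) = arctan(b/a) = arctan(-18/-16) (quadrant-adjusted) = -131.63°


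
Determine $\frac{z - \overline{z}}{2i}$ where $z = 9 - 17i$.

z - conjugate(z) = 2bi
(z - conjugate(z))/(2i) = 2bi/(2i) = b = -17


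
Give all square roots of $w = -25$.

|w| = 25, arg(w) = 180°
Root modulus = 25^(1/2) = 5
Root arguments: θ_k = (180° + 360°k)/2 for k = 0, 1, ..., 1
Roots: 5i, -5i


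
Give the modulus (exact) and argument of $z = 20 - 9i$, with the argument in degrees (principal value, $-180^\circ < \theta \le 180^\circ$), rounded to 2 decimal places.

|z| = sqrt(20^2 + (-9)^2) = sqrt(481)
arg(z) = arctan(b/a) = arctan(-9/20) (quadrant-adjusted) = -24.23°


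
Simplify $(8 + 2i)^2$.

(a + bi)^2 = a^2 - b^2 + 2abi
= 8^2 - 2^2 + 2*8*2i
= 60 + 32i


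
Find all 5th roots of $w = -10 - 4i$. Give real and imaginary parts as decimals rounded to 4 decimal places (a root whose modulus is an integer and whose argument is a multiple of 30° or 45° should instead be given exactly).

|w| = sqrt(116) ≈ 10.770330, arg(w) ≈ 201.801409°
Root modulus = sqrt(116)^(1/5) ≈ 1.608592
Root arguments: θ_k = (arg(w) + 360°k)/5 for k = 0, 1, ..., 4
Compute each root as (root modulus)(cos θ_k + i sin θ_k) using full-precision intermediates, then round to 4 decimal places.
Roots: 1.2257 + 1.0417i, -0.6120 + 1.4876i, -1.6039 - 0.1223i, -0.3793 - 1.5632i, 1.3695 - 0.8438i


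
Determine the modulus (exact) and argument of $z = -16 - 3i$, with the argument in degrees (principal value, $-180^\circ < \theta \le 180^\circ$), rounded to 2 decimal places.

|z| = sqrt((-16)^2 + (-3)^2) = sqrt(265)
arg(z) = arctan(b/a) = arctan(-3/-16) (quadrant-adjusted) = -169.38°


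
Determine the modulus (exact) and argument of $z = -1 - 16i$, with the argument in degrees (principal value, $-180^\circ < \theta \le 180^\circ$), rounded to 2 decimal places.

|z| = sqrt((-1)^2 + (-16)^2) = sqrt(257)
arg(z) = arctan(b/a) = arctan(-16/-1) (quadrant-adjusted) = -93.58°


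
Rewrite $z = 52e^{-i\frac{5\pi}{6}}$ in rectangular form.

a = r cos θ = 52 * -sqrt(3)/2 = -26*sqrt(3)
b = r sin θ = 52 * -1/2 = -26
z = -26*sqrt(3) - 26i


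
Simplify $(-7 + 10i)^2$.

(a + bi)^2 = a^2 - b^2 + 2abi
= (-7)^2 - 10^2 + 2*(-7)*10i
= -51 - 140i


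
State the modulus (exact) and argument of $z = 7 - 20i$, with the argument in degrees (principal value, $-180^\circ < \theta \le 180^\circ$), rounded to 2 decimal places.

|z| = sqrt(7^2 + (-20)^2) = sqrt(449)
arg(z) = arctan(b/a) = arctan(-20/7) (quadrant-adjusted) = -70.71°


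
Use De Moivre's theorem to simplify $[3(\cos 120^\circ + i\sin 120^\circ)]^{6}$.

By De Moivre: z^n = r^n(cos(nθ) + i sin(nθ))
= 3^6(cos(6*120°) + i sin(6*120°))
= 729(cos 0° + i sin 0°)
= 729


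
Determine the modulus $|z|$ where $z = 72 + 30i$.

|z| = sqrt(a^2 + b^2) = sqrt(72^2 + 30^2) = sqrt(6084) = 78


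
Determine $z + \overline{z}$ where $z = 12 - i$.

z + conjugate(z) = (a + bi) + (a - bi) = 2a
= 2 * 12 = 24


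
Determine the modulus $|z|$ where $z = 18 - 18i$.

|z| = sqrt(a^2 + b^2) = sqrt(18^2 + (-18)^2) = sqrt(648) = sqrt(648)


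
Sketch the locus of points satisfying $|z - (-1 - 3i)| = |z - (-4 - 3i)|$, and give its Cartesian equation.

|z - z1| = |z - z2| means z is equidistant from z1 and z2,
i.e. the perpendicular bisector of the segment from (-1, -3) to (-4, -3) (midpoint (-5/2, -3)).
With z = x + yi, square both sides:
(x - (-1))^2 + (y - (-3))^2 = (x - (-4))^2 + (y - (-3))^2
The x^2 and y^2 terms cancel: -6x + 0y = 25 - 10 = 15
Simplify: x = -5/2
Locus: Perpendicular bisector of the segment from (-1, -3) to (-4, -3): the line x = -5/2


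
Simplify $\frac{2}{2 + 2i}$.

Multiply numerator and denominator by conjugate (2 - 2i):
= (2)(2 - 2i) / (2^2 + 2^2)
= (4 - 4i) / 8
Divide through by 4: (1 - i) / 2
= 1/2 - (1/2)i


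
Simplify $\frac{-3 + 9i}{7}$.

Divisor is real, so divide each part by 7:
= -3/7 + (9/7)i


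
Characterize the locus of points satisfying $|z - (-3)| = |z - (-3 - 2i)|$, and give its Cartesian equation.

|z - z1| = |z - z2| means z is equidistant from z1 and z2,
i.e. the perpendicular bisector of the segment from (-3, 0) to (-3, -2) (midpoint (-3, -1)).
With z = x + yi, square both sides:
(x - (-3))^2 + (y - 0)^2 = (x - (-3))^2 + (y - (-2))^2
The x^2 and y^2 terms cancel: 0x + (-4)y = 13 - 9 = 4
Simplify: y = -1
Locus: Perpendicular bisector of the segment from (-3, 0) to (-3, -2): the line y = -1


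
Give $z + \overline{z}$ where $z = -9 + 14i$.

z + conjugate(z) = (a + bi) + (a - bi) = 2a
= 2 * (-9) = -18


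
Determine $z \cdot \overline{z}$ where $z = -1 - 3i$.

z * conjugate(z) = |z|^2 = a^2 + b^2
= (-1)^2 + (-3)^2 = 10


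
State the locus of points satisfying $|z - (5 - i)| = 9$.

|z - z0| = r describes a circle centered at z0 with radius r
Here z0 = 5 - i and r = 9
Locus: Circle centered at (5, -1) with radius 9


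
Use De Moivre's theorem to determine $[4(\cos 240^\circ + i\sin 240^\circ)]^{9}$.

By De Moivre: z^n = r^n(cos(nθ) + i sin(nθ))
= 4^9(cos(9*240°) + i sin(9*240°))
= 262144(cos 0° + i sin 0°)
= 262144


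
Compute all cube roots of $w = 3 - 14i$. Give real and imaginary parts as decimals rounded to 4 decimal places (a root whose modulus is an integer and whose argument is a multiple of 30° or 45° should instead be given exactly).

|w| = sqrt(205) ≈ 14.317821, arg(w) ≈ 282.094757°
Root modulus = sqrt(205)^(1/3) ≈ 2.428244
Root arguments: θ_k = (arg(w) + 360°k)/3 for k = 0, 1, ..., 2
Compute each root as (root modulus)(cos θ_k + i sin θ_k) using full-precision intermediates, then round to 4 decimal places.
Roots: -0.1707 + 2.4222i, -2.0124 - 1.3590i, 2.1831 - 1.0633i


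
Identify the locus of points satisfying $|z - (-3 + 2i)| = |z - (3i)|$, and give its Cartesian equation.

|z - z1| = |z - z2| means z is equidistant from z1 and z2,
i.e. the perpendicular bisector of the segment from (-3, 2) to (0, 3) (midpoint (-3/2, 5/2)).
With z = x + yi, square both sides:
(x - (-3))^2 + (y - 2)^2 = (x - 0)^2 + (y - 3)^2
The x^2 and y^2 terms cancel: 6x + 2y = 9 - 13 = -4
Simplify: 3x + y = -2
Locus: Perpendicular bisector of the segment from (-3, 2) to (0, 3): the line 3x + y = -2


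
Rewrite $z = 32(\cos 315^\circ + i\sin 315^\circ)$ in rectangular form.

a = r cos θ = 32 * sqrt(2)/2 = 16*sqrt(2)
b = r sin θ = 32 * -sqrt(2)/2 = -16*sqrt(2)
z = 16*sqrt(2) - 16*sqrt(2)i


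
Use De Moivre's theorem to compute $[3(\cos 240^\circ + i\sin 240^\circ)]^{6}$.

By De Moivre: z^n = r^n(cos(nθ) + i sin(nθ))
= 3^6(cos(6*240°) + i sin(6*240°))
= 729(cos 0° + i sin 0°)
= 729


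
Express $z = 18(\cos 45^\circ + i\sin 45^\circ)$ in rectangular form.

a = r cos θ = 18 * sqrt(2)/2 = 9*sqrt(2)
b = r sin θ = 18 * sqrt(2)/2 = 9*sqrt(2)
z = 9*sqrt(2) + 9*sqrt(2)i


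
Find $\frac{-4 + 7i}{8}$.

Divisor is real, so divide each part by 8:
= -1/2 + (7/8)i


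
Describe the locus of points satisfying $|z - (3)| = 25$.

|z - z0| = r describes a circle centered at z0 with radius r
Here z0 = 3 and r = 25
Locus: Circle centered at (3, 0) with radius 25


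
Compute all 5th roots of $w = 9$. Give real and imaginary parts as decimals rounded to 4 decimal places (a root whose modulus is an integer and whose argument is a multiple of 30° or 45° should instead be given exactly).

|w| = 9, arg(w) = 0°
Root modulus = 9^(1/5) ≈ 1.551846
Root arguments: θ_k = (0° + 360°k)/5 for k = 0, 1, ..., 4
Compute each root as (root modulus)(cos θ_k + i sin θ_k) using full-precision intermediates, then round to 4 decimal places.
Roots: 1.5518, 0.4795 + 1.4759i, -1.2555 + 0.9122i, -1.2555 - 0.9122i, 0.4795 - 1.4759i


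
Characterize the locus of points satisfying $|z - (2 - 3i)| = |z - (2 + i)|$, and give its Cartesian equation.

|z - z1| = |z - z2| means z is equidistant from z1 and z2,
i.e. the perpendicular bisector of the segment from (2, -3) to (2, 1) (midpoint (2, -1)).
With z = x + yi, square both sides:
(x - 2)^2 + (y - (-3))^2 = (x - 2)^2 + (y - 1)^2
The x^2 and y^2 terms cancel: 0x + 8y = 5 - 13 = -8
Simplify: y = -1
Locus: Perpendicular bisector of the segment from (2, -3) to (2, 1): the line y = -1


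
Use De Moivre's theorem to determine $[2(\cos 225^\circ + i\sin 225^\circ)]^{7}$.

By De Moivre: z^n = r^n(cos(nθ) + i sin(nθ))
= 2^7(cos(7*225°) + i sin(7*225°))
= 128(cos 135° + i sin 135°)
= -64*sqrt(2) + 64*sqrt(2)i


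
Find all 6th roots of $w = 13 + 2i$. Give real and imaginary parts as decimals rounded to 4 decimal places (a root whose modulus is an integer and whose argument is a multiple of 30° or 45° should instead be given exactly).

|w| = sqrt(173) ≈ 13.152946, arg(w) ≈ 8.746162°
Root modulus = sqrt(173)^(1/6) ≈ 1.536398
Root arguments: θ_k = (arg(w) + 360°k)/6 for k = 0, 1, ..., 5
Compute each root as (root modulus)(cos θ_k + i sin θ_k) using full-precision intermediates, then round to 4 decimal places.
Roots: 1.5359 + 0.0391i, 0.7341 + 1.3497i, -0.8018 + 1.3106i, -1.5359 - 0.0391i, -0.7341 - 1.3497i, 0.8018 - 1.3106i


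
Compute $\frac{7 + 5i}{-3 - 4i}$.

Multiply numerator and denominator by conjugate (-3 + 4i):
= (7 + 5i)(-3 + 4i) / ((-3)^2 + (-4)^2)
= (-41 + 13i) / 25
= -41/25 + (13/25)i


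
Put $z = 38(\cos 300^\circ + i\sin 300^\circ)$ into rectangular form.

a = r cos θ = 38 * 1/2 = 19
b = r sin θ = 38 * -sqrt(3)/2 = -19*sqrt(3)
z = 19 - 19*sqrt(3)i


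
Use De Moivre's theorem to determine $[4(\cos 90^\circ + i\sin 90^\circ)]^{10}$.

By De Moivre: z^n = r^n(cos(nθ) + i sin(nθ))
= 4^10(cos(10*90°) + i sin(10*90°))
= 1048576(cos 180° + i sin 180°)
= -1048576


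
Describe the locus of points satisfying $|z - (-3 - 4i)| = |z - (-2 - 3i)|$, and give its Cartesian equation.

|z - z1| = |z - z2| means z is equidistant from z1 and z2,
i.e. the perpendicular bisector of the segment from (-3, -4) to (-2, -3) (midpoint (-5/2, -7/2)).
With z = x + yi, square both sides:
(x - (-3))^2 + (y - (-4))^2 = (x - (-2))^2 + (y - (-3))^2
The x^2 and y^2 terms cancel: 2x + 2y = 13 - 25 = -12
Simplify: x + y = -6
Locus: Perpendicular bisector of the segment from (-3, -4) to (-2, -3): the line x + y = -6


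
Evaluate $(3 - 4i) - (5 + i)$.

(3 - 5) + (-4 - 1)i = -2 - 5i


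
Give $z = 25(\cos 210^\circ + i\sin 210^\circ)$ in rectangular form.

a = r cos θ = 25 * -sqrt(3)/2 = -25*sqrt(3)/2
b = r sin θ = 25 * -1/2 = -25/2
z = -25*sqrt(3)/2 - (25/2)i


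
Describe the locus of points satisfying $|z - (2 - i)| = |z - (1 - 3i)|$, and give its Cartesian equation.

|z - z1| = |z - z2| means z is equidistant from z1 and z2,
i.e. the perpendicular bisector of the segment from (2, -1) to (1, -3) (midpoint (3/2, -2)).
With z = x + yi, square both sides:
(x - 2)^2 + (y - (-1))^2 = (x - 1)^2 + (y - (-3))^2
The x^2 and y^2 terms cancel: -2x + (-4)y = 10 - 5 = 5
Simplify: 2x + 4y = -5
Locus: Perpendicular bisector of the segment from (2, -1) to (1, -3): the line 2x + 4y = -5


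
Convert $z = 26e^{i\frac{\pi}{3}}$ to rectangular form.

a = r cos θ = 26 * 1/2 = 13
b = r sin θ = 26 * sqrt(3)/2 = 13*sqrt(3)
z = 13 + 13*sqrt(3)i


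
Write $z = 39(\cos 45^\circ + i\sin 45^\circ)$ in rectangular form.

a = r cos θ = 39 * sqrt(2)/2 = 39*sqrt(2)/2
b = r sin θ = 39 * sqrt(2)/2 = 39*sqrt(2)/2
z = 39*sqrt(2)/2 + (39*sqrt(2)/2)i


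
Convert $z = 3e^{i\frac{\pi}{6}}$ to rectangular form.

a = r cos θ = 3 * sqrt(3)/2 = 3*sqrt(3)/2
b = r sin θ = 3 * 1/2 = 3/2
z = 3*sqrt(3)/2 + (3/2)i


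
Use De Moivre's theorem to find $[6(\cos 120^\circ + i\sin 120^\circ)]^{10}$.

By De Moivre: z^n = r^n(cos(nθ) + i sin(nθ))
= 6^10(cos(10*120°) + i sin(10*120°))
= 60466176(cos 120° + i sin 120°)
= -30233088 + 30233088*sqrt(3)i


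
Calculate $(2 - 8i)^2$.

(a + bi)^2 = a^2 - b^2 + 2abi
= 2^2 - (-8)^2 + 2*2*(-8)i
= -60 - 32i


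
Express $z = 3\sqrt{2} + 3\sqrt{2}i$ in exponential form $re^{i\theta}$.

r = |z| = sqrt((3*sqrt(2))^2 + (3*sqrt(2))^2) = sqrt(18 + 18) = sqrt(36) = 6
θ = arctan(b/a) = arctan(4.2426/4.2426) (quadrant-adjusted) = 45° = π/4
z = 6e^(i*π/4)


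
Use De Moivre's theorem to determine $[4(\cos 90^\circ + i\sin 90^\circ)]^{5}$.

By De Moivre: z^n = r^n(cos(nθ) + i sin(nθ))
= 4^5(cos(5*90°) + i sin(5*90°))
= 1024(cos 90° + i sin 90°)
= 1024i


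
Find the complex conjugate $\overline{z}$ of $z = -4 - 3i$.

If z = a + bi, then conjugate(z) = a - bi
conjugate(-4 - 3i) = -4 + 3i


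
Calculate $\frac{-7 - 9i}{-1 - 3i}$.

Multiply numerator and denominator by conjugate (-1 + 3i):
= (-7 - 9i)(-1 + 3i) / ((-1)^2 + (-3)^2)
= (34 - 12i) / 10
Divide through by 2: (17 - 6i) / 5
= 17/5 - (6/5)i


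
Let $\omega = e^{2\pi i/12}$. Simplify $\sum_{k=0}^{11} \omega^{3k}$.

Let ζ = ω^3 = e^(2πi·3/12). Since 12 ∤ 3, ζ ≠ 1.
Sum = Σ_{k=0}^{11} ζ^k = (ζ^12 - 1)/(ζ - 1) = (ω^{3·12} - 1)/(ζ - 1) = (1 - 1)/(ζ - 1) = 0


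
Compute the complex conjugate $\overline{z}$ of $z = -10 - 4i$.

If z = a + bi, then conjugate(z) = a - bi
conjugate(-10 - 4i) = -10 + 4i


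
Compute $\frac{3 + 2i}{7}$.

Divisor is real, so divide each part by 7:
= 3/7 + (2/7)i


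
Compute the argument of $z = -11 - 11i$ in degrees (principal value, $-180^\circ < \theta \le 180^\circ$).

θ = arctan(b/a) = arctan(-11/-11) (quadrant-adjusted) = -135°


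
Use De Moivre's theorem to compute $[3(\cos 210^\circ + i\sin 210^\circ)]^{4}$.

By De Moivre: z^n = r^n(cos(nθ) + i sin(nθ))
= 3^4(cos(4*210°) + i sin(4*210°))
= 81(cos 120° + i sin 120°)
= -81/2 + (81*sqrt(3)/2)i


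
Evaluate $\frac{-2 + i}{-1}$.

Divisor is real, so divide each part by -1:
= 2 - i


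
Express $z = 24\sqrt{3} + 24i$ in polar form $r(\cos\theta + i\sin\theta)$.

r = |z| = sqrt(a^2 + b^2) = sqrt((24*sqrt(3))^2 + (24)^2) = sqrt(1728 + 576) = sqrt(2304) = 48
θ = arctan(b/a) = arctan(24/41.5692) (quadrant-adjusted) = 30°
z = 48(cos 30° + i sin 30°)


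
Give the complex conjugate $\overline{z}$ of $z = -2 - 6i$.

If z = a + bi, then conjugate(z) = a - bi
conjugate(-2 - 6i) = -2 + 6i


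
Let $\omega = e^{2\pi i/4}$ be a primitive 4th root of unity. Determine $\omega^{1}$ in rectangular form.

ω^1 = e^(2πi·1/4) = e^(i·1π/2)
= cos(1π/2) + i sin(1π/2)
= i


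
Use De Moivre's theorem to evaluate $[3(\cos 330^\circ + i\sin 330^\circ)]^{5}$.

By De Moivre: z^n = r^n(cos(nθ) + i sin(nθ))
= 3^5(cos(5*330°) + i sin(5*330°))
= 243(cos 210° + i sin 210°)
= -243*sqrt(3)/2 - (243/2)i


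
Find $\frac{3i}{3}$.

Divisor is real, so divide each part by 3:
= i


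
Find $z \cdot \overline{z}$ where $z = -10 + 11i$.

z * conjugate(z) = |z|^2 = a^2 + b^2
= (-10)^2 + 11^2 = 221


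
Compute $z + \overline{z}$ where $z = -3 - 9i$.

z + conjugate(z) = (a + bi) + (a - bi) = 2a
= 2 * (-3) = -6


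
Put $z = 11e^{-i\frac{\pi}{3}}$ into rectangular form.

a = r cos θ = 11 * 1/2 = 11/2
b = r sin θ = 11 * -sqrt(3)/2 = -11*sqrt(3)/2
z = 11/2 - (11*sqrt(3)/2)i


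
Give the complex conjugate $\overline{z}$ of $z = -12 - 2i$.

If z = a + bi, then conjugate(z) = a - bi
conjugate(-12 - 2i) = -12 + 2i


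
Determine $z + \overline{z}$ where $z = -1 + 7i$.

z + conjugate(z) = (a + bi) + (a - bi) = 2a
= 2 * (-1) = -2


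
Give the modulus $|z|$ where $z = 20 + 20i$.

|z| = sqrt(a^2 + b^2) = sqrt(20^2 + 20^2) = sqrt(800) = sqrt(800)


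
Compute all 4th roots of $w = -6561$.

|w| = 6561, arg(w) = 180°
Root modulus = 6561^(1/4) = 9
Root arguments: θ_k = (180° + 360°k)/4 for k = 0, 1, ..., 3
Roots: 9*sqrt(2)/2 + (9*sqrt(2)/2)i, -9*sqrt(2)/2 + (9*sqrt(2)/2)i, -9*sqrt(2)/2 - (9*sqrt(2)/2)i, 9*sqrt(2)/2 - (9*sqrt(2)/2)i


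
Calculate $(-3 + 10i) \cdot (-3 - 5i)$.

(a1*a2 - b1*b2) + (a1*b2 + b1*a2)i
= (9 - (-50)) + (15 + (-30))i
= 59 - 15i


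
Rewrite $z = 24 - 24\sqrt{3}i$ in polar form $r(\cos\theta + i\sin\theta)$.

r = |z| = sqrt(a^2 + b^2) = sqrt((24)^2 + (-24*sqrt(3))^2) = sqrt(576 + 1728) = sqrt(2304) = 48
θ = arctan(b/a) = arctan(-41.5692/24) (quadrant-adjusted) = 300°
z = 48(cos 300° + i sin 300°)


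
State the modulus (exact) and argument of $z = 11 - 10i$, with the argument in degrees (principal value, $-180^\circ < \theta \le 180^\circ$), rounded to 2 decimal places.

|z| = sqrt(11^2 + (-10)^2) = sqrt(221)
arg(z) = arctan(b/a) = arctan(-10/11) (quadrant-adjusted) = -42.27°


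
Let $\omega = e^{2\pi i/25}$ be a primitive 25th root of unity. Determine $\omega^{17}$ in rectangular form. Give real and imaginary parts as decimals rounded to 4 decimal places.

ω^17 = e^(2πi·17/25) = e^(i·34π/25)
= cos(34π/25) + i sin(34π/25)
= -0.4258 - 0.9048i


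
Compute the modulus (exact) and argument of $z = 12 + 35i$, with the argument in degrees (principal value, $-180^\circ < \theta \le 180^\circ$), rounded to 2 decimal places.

|z| = sqrt(12^2 + 35^2) = 37
arg(z) = arctan(b/a) = arctan(35/12) (quadrant-adjusted) = 71.08°


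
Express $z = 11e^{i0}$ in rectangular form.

a = r cos θ = 11 * 1 = 11
b = r sin θ = 11 * 0 = 0
z = 11


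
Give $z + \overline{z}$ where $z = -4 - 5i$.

z + conjugate(z) = (a + bi) + (a - bi) = 2a
= 2 * (-4) = -8


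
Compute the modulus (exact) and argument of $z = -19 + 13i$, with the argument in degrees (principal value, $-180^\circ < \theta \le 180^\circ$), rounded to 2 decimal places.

|z| = sqrt((-19)^2 + 13^2) = sqrt(530)
arg(z) = arctan(b/a) = arctan(13/-19) (quadrant-adjusted) = 145.62°


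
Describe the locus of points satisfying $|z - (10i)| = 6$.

|z - z0| = r describes a circle centered at z0 with radius r
Here z0 = 10i and r = 6
Locus: Circle centered at (0, 10) with radius 6


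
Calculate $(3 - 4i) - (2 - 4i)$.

(3 - 2) + (-4 - (-4))i = 1


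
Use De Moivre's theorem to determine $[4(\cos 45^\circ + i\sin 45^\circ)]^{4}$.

By De Moivre: z^n = r^n(cos(nθ) + i sin(nθ))
= 4^4(cos(4*45°) + i sin(4*45°))
= 256(cos 180° + i sin 180°)
= -256


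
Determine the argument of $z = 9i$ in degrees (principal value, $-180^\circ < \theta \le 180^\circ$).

a = 0 and b > 0, so z lies on the positive imaginary axis: θ = 90°


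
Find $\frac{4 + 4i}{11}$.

Divisor is real, so divide each part by 11:
= 4/11 + (4/11)i


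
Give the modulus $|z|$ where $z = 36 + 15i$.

|z| = sqrt(a^2 + b^2) = sqrt(36^2 + 15^2) = sqrt(1521) = 39


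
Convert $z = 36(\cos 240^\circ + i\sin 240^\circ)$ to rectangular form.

a = r cos θ = 36 * -1/2 = -18
b = r sin θ = 36 * -sqrt(3)/2 = -18*sqrt(3)
z = -18 - 18*sqrt(3)i


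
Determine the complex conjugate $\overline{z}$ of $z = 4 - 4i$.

If z = a + bi, then conjugate(z) = a - bi
conjugate(4 - 4i) = 4 + 4i


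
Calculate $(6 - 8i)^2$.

(a + bi)^2 = a^2 - b^2 + 2abi
= 6^2 - (-8)^2 + 2*6*(-8)i
= -28 - 96i


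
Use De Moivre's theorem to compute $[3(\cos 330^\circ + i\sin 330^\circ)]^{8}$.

By De Moivre: z^n = r^n(cos(nθ) + i sin(nθ))
= 3^8(cos(8*330°) + i sin(8*330°))
= 6561(cos 120° + i sin 120°)
= -6561/2 + (6561*sqrt(3)/2)i


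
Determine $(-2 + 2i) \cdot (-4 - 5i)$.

(a1*a2 - b1*b2) + (a1*b2 + b1*a2)i
= (8 - (-10)) + (10 + (-8))i
= 18 + 2i


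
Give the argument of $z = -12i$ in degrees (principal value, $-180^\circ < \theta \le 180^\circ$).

a = 0 and b < 0, so z lies on the negative imaginary axis: θ = -90°


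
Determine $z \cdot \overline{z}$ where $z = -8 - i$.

z * conjugate(z) = |z|^2 = a^2 + b^2
= (-8)^2 + (-1)^2 = 65


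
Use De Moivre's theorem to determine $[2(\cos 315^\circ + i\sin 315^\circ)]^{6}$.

By De Moivre: z^n = r^n(cos(nθ) + i sin(nθ))
= 2^6(cos(6*315°) + i sin(6*315°))
= 64(cos 90° + i sin 90°)
= 64i


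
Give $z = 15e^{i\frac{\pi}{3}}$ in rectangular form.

a = r cos θ = 15 * 1/2 = 15/2
b = r sin θ = 15 * sqrt(3)/2 = 15*sqrt(3)/2
z = 15/2 + (15*sqrt(3)/2)i


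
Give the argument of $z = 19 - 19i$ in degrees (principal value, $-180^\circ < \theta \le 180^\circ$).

θ = arctan(b/a) = arctan(-19/19) (quadrant-adjusted) = -45°


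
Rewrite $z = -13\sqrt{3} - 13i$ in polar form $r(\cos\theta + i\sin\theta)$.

r = |z| = sqrt(a^2 + b^2) = sqrt((-13*sqrt(3))^2 + (-13)^2) = sqrt(507 + 169) = sqrt(676) = 26
θ = arctan(b/a) = arctan(-13/-22.5167) (quadrant-adjusted) = 210°
z = 26(cos 210° + i sin 210°)


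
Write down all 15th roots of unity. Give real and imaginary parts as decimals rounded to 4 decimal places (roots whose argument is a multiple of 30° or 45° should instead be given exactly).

ω_k = e^(2πik/15) = cos(2πk/15) + i sin(2πk/15) for k = 0, 1, ..., 14
Roots: 1, 0.9135 + 0.4067i, 0.6691 + 0.7431i, 0.3090 + 0.9511i, -0.1045 + 0.9945i, -1/2 + (sqrt(3)/2)i, -0.8090 + 0.5878i, -0.9781 + 0.2079i, -0.9781 - 0.2079i, -0.8090 - 0.5878i, -1/2 - (sqrt(3)/2)i, -0.1045 - 0.9945i, 0.3090 - 0.9511i, 0.6691 - 0.7431i, 0.9135 - 0.4067i


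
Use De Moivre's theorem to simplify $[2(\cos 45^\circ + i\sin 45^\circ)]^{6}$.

By De Moivre: z^n = r^n(cos(nθ) + i sin(nθ))
= 2^6(cos(6*45°) + i sin(6*45°))
= 64(cos 270° + i sin 270°)
= -64i


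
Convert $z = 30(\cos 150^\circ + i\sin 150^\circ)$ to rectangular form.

a = r cos θ = 30 * -sqrt(3)/2 = -15*sqrt(3)
b = r sin θ = 30 * 1/2 = 15
z = -15*sqrt(3) + 15i


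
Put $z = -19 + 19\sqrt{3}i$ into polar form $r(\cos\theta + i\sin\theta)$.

r = |z| = sqrt(a^2 + b^2) = sqrt((-19)^2 + (19*sqrt(3))^2) = sqrt(361 + 1083) = sqrt(1444) = 38
θ = arctan(b/a) = arctan(32.909/-19) (quadrant-adjusted) = 120°
z = 38(cos 120° + i sin 120°)


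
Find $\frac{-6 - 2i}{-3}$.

Divisor is real, so divide each part by -3:
= 2 + (2/3)i


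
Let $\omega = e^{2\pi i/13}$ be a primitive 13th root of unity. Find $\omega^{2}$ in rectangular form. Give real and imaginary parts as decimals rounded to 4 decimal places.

ω^2 = e^(2πi·2/13) = e^(i·4π/13)
= cos(4π/13) + i sin(4π/13)
= 0.5681 + 0.8230i


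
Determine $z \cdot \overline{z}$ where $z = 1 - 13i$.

z * conjugate(z) = |z|^2 = a^2 + b^2
= 1^2 + (-13)^2 = 170


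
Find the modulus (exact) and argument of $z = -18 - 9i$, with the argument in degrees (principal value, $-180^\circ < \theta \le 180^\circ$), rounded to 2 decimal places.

|z| = sqrt((-18)^2 + (-9)^2) = sqrt(405)
arg(z) = arctan(b/a) = arctan(-9/-18) (quadrant-adjusted) = -153.43°


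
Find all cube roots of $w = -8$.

|w| = 8, arg(w) = 180°
Root modulus = 8^(1/3) = 2
Root arguments: θ_k = (180° + 360°k)/3 for k = 0, 1, ..., 2
Roots: 1 + sqrt(3)i, -2, 1 - sqrt(3)i


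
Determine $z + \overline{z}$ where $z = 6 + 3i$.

z + conjugate(z) = (a + bi) + (a - bi) = 2a
= 2 * 6 = 12


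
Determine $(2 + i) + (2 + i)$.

(2 + 2) + (1 + 1)i = 4 + 2i


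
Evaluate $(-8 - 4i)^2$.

(a + bi)^2 = a^2 - b^2 + 2abi
= (-8)^2 - (-4)^2 + 2*(-8)*(-4)i
= 48 + 64i


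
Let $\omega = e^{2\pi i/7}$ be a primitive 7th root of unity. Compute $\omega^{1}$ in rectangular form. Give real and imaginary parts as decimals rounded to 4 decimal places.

ω^1 = e^(2πi·1/7) = e^(i·2π/7)
= cos(2π/7) + i sin(2π/7)
= 0.6235 + 0.7818i


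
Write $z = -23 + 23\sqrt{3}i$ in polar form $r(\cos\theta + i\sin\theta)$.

r = |z| = sqrt(a^2 + b^2) = sqrt((-23)^2 + (23*sqrt(3))^2) = sqrt(529 + 1587) = sqrt(2116) = 46
θ = arctan(b/a) = arctan(39.8372/-23) (quadrant-adjusted) = 120°
z = 46(cos 120° + i sin 120°)


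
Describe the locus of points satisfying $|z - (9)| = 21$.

|z - z0| = r describes a circle centered at z0 with radius r
Here z0 = 9 and r = 21
Locus: Circle centered at (9, 0) with radius 21


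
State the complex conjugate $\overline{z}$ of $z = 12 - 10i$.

If z = a + bi, then conjugate(z) = a - bi
conjugate(12 - 10i) = 12 + 10i


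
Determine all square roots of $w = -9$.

|w| = 9, arg(w) = 180°
Root modulus = 9^(1/2) = 3
Root arguments: θ_k = (180° + 360°k)/2 for k = 0, 1, ..., 1
Roots: 3i, -3i


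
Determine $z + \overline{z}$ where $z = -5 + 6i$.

z + conjugate(z) = (a + bi) + (a - bi) = 2a
= 2 * (-5) = -10


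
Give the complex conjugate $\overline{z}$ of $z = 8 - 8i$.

If z = a + bi, then conjugate(z) = a - bi
conjugate(8 - 8i) = 8 + 8i


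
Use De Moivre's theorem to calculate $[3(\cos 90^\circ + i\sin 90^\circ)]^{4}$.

By De Moivre: z^n = r^n(cos(nθ) + i sin(nθ))
= 3^4(cos(4*90°) + i sin(4*90°))
= 81(cos 0° + i sin 0°)
= 81


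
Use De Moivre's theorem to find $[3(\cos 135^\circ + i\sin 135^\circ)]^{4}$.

By De Moivre: z^n = r^n(cos(nθ) + i sin(nθ))
= 3^4(cos(4*135°) + i sin(4*135°))
= 81(cos 180° + i sin 180°)
= -81


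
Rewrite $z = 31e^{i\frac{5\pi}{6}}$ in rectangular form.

a = r cos θ = 31 * -sqrt(3)/2 = -31*sqrt(3)/2
b = r sin θ = 31 * 1/2 = 31/2
z = -31*sqrt(3)/2 + (31/2)i


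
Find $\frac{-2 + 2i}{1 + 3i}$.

Multiply numerator and denominator by conjugate (1 - 3i):
= (-2 + 2i)(1 - 3i) / (1^2 + 3^2)
= (4 + 8i) / 10
Divide through by 2: (2 + 4i) / 5
= 2/5 + (4/5)i


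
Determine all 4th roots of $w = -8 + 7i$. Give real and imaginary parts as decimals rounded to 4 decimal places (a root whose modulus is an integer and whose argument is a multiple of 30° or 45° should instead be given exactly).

|w| = sqrt(113) ≈ 10.630146, arg(w) ≈ 138.814075°
Root modulus = sqrt(113)^(1/4) ≈ 1.805655
Root arguments: θ_k = (arg(w) + 360°k)/4 for k = 0, 1, ..., 3
Compute each root as (root modulus)(cos θ_k + i sin θ_k) using full-precision intermediates, then round to 4 decimal places.
Roots: 1.4844 + 1.0280i, -1.0280 + 1.4844i, -1.4844 - 1.0280i, 1.0280 - 1.4844i


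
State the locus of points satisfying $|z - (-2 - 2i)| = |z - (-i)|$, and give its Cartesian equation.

|z - z1| = |z - z2| means z is equidistant from z1 and z2,
i.e. the perpendicular bisector of the segment from (-2, -2) to (0, -1) (midpoint (-1, -3/2)).
With z = x + yi, square both sides:
(x - (-2))^2 + (y - (-2))^2 = (x - 0)^2 + (y - (-1))^2
The x^2 and y^2 terms cancel: 4x + 2y = 1 - 8 = -7
Simplify: 4x + 2y = -7
Locus: Perpendicular bisector of the segment from (-2, -2) to (0, -1): the line 4x + 2y = -7


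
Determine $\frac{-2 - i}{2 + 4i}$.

Multiply numerator and denominator by conjugate (2 - 4i):
= (-2 - i)(2 - 4i) / (2^2 + 4^2)
= (-8 + 6i) / 20
Divide through by 2: (-4 + 3i) / 10
= -2/5 + (3/10)i


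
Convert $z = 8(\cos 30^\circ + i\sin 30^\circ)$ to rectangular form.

a = r cos θ = 8 * sqrt(3)/2 = 4*sqrt(3)
b = r sin θ = 8 * 1/2 = 4
z = 4*sqrt(3) + 4i


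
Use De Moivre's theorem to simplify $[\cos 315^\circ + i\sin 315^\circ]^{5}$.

By De Moivre: z^n = r^n(cos(nθ) + i sin(nθ))
= 1^5(cos(5*315°) + i sin(5*315°))
= 1(cos 135° + i sin 135°)
= -sqrt(2)/2 + (sqrt(2)/2)i


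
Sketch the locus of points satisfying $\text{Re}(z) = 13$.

Re(z) = x where z = x + yi; the equation x = 13 is satisfied by all points with that x-coordinate
Locus: Vertical line x = 13


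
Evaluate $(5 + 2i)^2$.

(a + bi)^2 = a^2 - b^2 + 2abi
= 5^2 - 2^2 + 2*5*2i
= 21 + 20i


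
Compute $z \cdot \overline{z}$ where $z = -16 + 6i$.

z * conjugate(z) = |z|^2 = a^2 + b^2
= (-16)^2 + 6^2 = 292


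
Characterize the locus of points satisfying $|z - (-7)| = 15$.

|z - z0| = r describes a circle centered at z0 with radius r
Here z0 = -7 and r = 15
Locus: Circle centered at (-7, 0) with radius 15


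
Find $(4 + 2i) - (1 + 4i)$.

(4 - 1) + (2 - 4)i = 3 - 2i


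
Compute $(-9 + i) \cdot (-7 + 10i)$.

(a1*a2 - b1*b2) + (a1*b2 + b1*a2)i
= (63 - 10) + (-90 + (-7))i
= 53 - 97i


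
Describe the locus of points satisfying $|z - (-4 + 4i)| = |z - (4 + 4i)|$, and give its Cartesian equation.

|z - z1| = |z - z2| means z is equidistant from z1 and z2,
i.e. the perpendicular bisector of the segment from (-4, 4) to (4, 4) (midpoint (0, 4)).
With z = x + yi, square both sides:
(x - (-4))^2 + (y - 4)^2 = (x - 4)^2 + (y - 4)^2
The x^2 and y^2 terms cancel: 16x + 0y = 32 - 32 = 0
Simplify: x = 0
Locus: Perpendicular bisector of the segment from (-4, 4) to (4, 4): the line x = 0


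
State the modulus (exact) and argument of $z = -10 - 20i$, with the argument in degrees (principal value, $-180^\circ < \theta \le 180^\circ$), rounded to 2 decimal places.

|z| = sqrt((-10)^2 + (-20)^2) = sqrt(500)
arg(z) = arctan(b/a) = arctan(-20/-10) (quadrant-adjusted) = -116.57°


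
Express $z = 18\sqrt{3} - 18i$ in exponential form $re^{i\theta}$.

r = |z| = sqrt((18*sqrt(3))^2 + (-18)^2) = sqrt(972 + 324) = sqrt(1296) = 36
θ = arctan(b/a) = arctan(-18/31.1769) (quadrant-adjusted) = -30° = -π/6
z = 36e^(-i*π/6)


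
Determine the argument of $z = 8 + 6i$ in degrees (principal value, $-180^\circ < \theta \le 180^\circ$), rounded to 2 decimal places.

θ = arctan(b/a) = arctan(6/8) (quadrant-adjusted) = 36.87°


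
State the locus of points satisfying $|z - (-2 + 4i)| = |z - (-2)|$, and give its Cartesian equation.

|z - z1| = |z - z2| means z is equidistant from z1 and z2,
i.e. the perpendicular bisector of the segment from (-2, 4) to (-2, 0) (midpoint (-2, 2)).
With z = x + yi, square both sides:
(x - (-2))^2 + (y - 4)^2 = (x - (-2))^2 + (y - 0)^2
The x^2 and y^2 terms cancel: 0x + (-8)y = 4 - 20 = -16
Simplify: y = 2
Locus: Perpendicular bisector of the segment from (-2, 4) to (-2, 0): the line y = 2


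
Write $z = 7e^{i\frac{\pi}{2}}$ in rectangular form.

a = r cos θ = 7 * 0 = 0
b = r sin θ = 7 * 1 = 7
z = 7i


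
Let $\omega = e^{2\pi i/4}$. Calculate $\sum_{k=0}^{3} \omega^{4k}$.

Since 4 divides 4, ω^4 = (ω^4)^1 = 1^1 = 1, so every term is 1.
Sum = 4 · 1 = 4


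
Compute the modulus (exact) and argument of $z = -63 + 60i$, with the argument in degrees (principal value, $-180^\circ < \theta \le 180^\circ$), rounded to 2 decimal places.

|z| = sqrt((-63)^2 + 60^2) = 87
arg(z) = arctan(b/a) = arctan(60/-63) (quadrant-adjusted) = 136.40°


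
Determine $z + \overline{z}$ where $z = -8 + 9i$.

z + conjugate(z) = (a + bi) + (a - bi) = 2a
= 2 * (-8) = -16


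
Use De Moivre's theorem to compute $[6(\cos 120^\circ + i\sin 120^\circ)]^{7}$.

By De Moivre: z^n = r^n(cos(nθ) + i sin(nθ))
= 6^7(cos(7*120°) + i sin(7*120°))
= 279936(cos 120° + i sin 120°)
= -139968 + 139968*sqrt(3)i


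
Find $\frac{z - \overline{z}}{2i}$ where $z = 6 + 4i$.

z - conjugate(z) = 2bi
(z - conjugate(z))/(2i) = 2bi/(2i) = b = 4


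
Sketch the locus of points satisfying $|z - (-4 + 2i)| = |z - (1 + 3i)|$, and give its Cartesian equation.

|z - z1| = |z - z2| means z is equidistant from z1 and z2,
i.e. the perpendicular bisector of the segment from (-4, 2) to (1, 3) (midpoint (-3/2, 5/2)).
With z = x + yi, square both sides:
(x - (-4))^2 + (y - 2)^2 = (x - 1)^2 + (y - 3)^2
The x^2 and y^2 terms cancel: 10x + 2y = 10 - 20 = -10
Simplify: 5x + y = -5
Locus: Perpendicular bisector of the segment from (-4, 2) to (1, 3): the line 5x + y = -5


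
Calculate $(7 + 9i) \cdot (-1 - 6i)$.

(a1*a2 - b1*b2) + (a1*b2 + b1*a2)i
= (-7 - (-54)) + (-42 + (-9))i
= 47 - 51i


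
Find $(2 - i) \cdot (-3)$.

(a1*a2 - b1*b2) + (a1*b2 + b1*a2)i
= (-6 - 0) + (0 + 3)i
= -6 + 3i


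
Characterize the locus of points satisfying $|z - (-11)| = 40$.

|z - z0| = r describes a circle centered at z0 with radius r
Here z0 = -11 and r = 40
Locus: Circle centered at (-11, 0) with radius 40


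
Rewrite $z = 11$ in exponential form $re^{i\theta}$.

r = |z| = sqrt((11)^2 + (0)^2) = sqrt(121 + 0) = sqrt(121) = 11
b = 0 and a > 0, so z lies on the positive real axis: θ = 0
z = 11e^(i*0) = 11


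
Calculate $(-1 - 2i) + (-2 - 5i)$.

(-1 + (-2)) + (-2 + (-5))i = -3 - 7i


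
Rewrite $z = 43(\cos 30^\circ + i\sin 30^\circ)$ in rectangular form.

a = r cos θ = 43 * sqrt(3)/2 = 43*sqrt(3)/2
b = r sin θ = 43 * 1/2 = 43/2
z = 43*sqrt(3)/2 + (43/2)i


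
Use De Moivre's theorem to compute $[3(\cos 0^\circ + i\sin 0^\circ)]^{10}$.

By De Moivre: z^n = r^n(cos(nθ) + i sin(nθ))
= 3^10(cos(10*0°) + i sin(10*0°))
= 59049(cos 0° + i sin 0°)
= 59049


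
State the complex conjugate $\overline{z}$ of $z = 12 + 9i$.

If z = a + bi, then conjugate(z) = a - bi
conjugate(12 + 9i) = 12 - 9i
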